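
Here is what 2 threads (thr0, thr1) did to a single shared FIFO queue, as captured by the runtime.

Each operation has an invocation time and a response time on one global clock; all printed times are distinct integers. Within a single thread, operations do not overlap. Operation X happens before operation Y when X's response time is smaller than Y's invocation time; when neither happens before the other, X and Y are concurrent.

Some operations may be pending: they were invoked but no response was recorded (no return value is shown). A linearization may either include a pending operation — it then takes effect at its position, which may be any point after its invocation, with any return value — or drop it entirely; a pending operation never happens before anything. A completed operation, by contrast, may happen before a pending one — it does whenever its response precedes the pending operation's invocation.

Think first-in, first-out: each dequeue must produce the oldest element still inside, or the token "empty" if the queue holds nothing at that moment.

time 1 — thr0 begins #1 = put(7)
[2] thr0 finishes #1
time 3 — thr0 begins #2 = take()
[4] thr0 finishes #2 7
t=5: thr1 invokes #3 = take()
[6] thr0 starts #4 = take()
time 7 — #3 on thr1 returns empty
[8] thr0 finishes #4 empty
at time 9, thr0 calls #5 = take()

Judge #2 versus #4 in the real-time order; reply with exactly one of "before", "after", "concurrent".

before

#2 spans [3,4], #4 spans [6,8]
resp(#2)=4 < inv(#4)=6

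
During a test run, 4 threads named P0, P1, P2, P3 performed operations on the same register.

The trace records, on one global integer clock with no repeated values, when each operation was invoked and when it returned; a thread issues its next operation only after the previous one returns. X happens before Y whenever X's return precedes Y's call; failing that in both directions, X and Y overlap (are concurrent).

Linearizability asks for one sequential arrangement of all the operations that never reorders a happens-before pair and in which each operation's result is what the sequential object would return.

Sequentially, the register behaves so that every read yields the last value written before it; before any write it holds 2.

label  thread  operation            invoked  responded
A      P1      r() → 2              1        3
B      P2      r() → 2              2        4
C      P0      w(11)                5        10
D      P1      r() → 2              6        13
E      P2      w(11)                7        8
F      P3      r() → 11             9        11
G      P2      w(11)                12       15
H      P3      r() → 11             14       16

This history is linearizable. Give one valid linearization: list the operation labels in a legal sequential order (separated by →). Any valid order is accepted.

A → B → D → C → E → F → G → H

1. A r() → 2, leaving value 2
2. B r() → 2, leaving value 2
3. D r() → 2, leaving value 2
4. C w(11), leaving value 11
5. E w(11), leaving value 11
6. F r() → 11, leaving value 11
7. G w(11), leaving value 11
8. H r() → 11, leaving value 11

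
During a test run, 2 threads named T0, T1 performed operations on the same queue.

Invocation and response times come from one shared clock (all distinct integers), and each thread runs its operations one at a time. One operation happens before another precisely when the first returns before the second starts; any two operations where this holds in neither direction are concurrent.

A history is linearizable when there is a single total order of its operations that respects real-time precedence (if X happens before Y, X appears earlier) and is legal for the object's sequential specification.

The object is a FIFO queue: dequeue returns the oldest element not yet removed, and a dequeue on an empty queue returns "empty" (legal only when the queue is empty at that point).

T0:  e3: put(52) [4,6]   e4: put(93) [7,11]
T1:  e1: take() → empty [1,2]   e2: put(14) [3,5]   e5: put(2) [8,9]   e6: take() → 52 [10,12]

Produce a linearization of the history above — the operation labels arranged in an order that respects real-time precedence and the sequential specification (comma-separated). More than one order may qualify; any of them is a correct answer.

e1, e3, e2, e4, e5, e6

step 1: e1 take() → empty — queue <>
step 2: e3 put(52) — queue <52>
step 3: e2 put(14) — queue <52,14>
step 4: e4 put(93) — queue <52,14,93>
step 5: e5 put(2) — queue <52,14,93,2>
step 6: e6 take() → 52 — queue <14,93,2>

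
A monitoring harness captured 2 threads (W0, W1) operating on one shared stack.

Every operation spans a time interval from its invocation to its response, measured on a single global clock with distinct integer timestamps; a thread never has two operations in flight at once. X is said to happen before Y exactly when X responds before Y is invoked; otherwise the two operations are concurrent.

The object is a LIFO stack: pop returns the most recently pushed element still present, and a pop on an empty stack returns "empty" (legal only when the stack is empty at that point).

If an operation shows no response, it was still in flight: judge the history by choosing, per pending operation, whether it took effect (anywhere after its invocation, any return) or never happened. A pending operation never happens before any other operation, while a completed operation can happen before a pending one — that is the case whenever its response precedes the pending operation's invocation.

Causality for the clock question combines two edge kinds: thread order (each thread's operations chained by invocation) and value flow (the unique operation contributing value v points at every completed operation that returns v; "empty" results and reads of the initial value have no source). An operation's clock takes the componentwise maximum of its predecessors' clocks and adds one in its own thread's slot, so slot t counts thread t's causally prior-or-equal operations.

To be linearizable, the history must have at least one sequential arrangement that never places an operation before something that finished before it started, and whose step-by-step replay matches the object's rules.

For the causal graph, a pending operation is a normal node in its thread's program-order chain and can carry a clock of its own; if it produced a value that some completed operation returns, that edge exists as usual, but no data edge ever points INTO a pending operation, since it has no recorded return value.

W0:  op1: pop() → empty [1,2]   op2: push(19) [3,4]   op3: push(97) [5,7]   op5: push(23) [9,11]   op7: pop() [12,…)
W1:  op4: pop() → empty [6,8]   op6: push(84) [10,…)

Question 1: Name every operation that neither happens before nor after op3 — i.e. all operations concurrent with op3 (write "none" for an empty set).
op4

op3 runs from 5 to 7; window-overlapping ops are concurrent
op1 [1,2]: before
op2 [3,4]: before
op4 [6,8]: concurrent
op5 [9,11]: after
op6 [10,…): after
op7 [12,…): after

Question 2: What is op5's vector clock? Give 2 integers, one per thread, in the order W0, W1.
(4, 0)

VC(op4, invoked at 6): no causal predecessors; +1 on W1 → (0, 1)
VC(op1, invoked at 1): no causal predecessors; +1 on W0 → (1, 0)
from VC(op4)=(0, 1), op6 (invoked 10) maxes components and bumps W1 → (0, 2)
from VC(op1)=(1, 0), op2 (invoked 3) maxes components and bumps W0 → (2, 0)
from VC(op2)=(2, 0), op3 (invoked 5) maxes components and bumps W0 → (3, 0)
from VC(op3)=(3, 0), op5 (invoked 9) maxes components and bumps W0 → (4, 0)
from VC(op5)=(4, 0), op7 (invoked 12) maxes components and bumps W0 → (5, 0)
target: VC(op5) = (4, 0)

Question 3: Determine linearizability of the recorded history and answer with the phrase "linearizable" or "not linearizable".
not linearizable

prefix check: 1..7 passes, 1..8 fails once op4's time-8 response joins
no legal order exists: 2 real-time-consistent candidates over 4 completed stack operations, all rejected
sample order op1, op2, op3, op4 stalls at step 4 — op4 pop() → empty has no legal effect
sample order op1, op2, op4, op3 stalls at step 3 — op4 pop() → empty has no legal effect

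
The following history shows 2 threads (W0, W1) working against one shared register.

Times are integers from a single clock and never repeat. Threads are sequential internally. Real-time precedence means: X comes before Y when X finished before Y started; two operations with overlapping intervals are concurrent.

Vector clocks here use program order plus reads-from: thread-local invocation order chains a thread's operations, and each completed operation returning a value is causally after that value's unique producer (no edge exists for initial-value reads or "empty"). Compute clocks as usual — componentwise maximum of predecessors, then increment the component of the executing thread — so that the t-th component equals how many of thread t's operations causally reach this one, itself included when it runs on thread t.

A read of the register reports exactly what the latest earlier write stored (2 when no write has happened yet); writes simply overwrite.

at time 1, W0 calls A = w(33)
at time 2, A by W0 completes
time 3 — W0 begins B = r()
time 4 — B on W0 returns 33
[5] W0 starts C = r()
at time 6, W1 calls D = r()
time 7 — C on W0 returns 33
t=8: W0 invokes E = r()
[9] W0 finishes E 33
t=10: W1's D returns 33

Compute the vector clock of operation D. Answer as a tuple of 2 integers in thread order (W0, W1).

root op A, invoked 1: fresh clock plus W0's own tick → (1, 0)
invoked at 6, D merges VC(A)=(1, 0) and bumps W1's slot → (1, 1)
invoked at 3, B merges VC(A)=(1, 0) and bumps W0's slot → (2, 0)
invoked at 5, C merges VC(A)=(1, 0), VC(B)=(2, 0) and bumps W0's slot → (3, 0)
invoked at 8, E merges VC(A)=(1, 0), VC(C)=(3, 0) and bumps W0's slot → (4, 0)
target: VC(D) = (1, 1)

(1, 1)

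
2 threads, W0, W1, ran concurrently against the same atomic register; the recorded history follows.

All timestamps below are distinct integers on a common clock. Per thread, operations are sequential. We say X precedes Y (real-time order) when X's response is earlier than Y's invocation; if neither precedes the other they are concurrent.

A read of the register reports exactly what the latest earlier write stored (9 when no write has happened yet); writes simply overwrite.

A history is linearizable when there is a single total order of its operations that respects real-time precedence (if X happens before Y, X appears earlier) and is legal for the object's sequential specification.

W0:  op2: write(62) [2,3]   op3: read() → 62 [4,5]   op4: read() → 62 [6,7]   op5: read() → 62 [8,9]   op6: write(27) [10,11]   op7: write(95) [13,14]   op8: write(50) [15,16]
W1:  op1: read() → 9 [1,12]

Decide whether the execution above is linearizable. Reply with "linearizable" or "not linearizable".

witness order: op1, op2, op3, op4, op5, op6, op7, op8
1. op1 read() → 9, leaving value 9
2. op2 write(62), leaving value 62
3. op3 read() → 62, leaving value 62
4. op4 read() → 62, leaving value 62
5. op5 read() → 62, leaving value 62
6. op6 write(27), leaving value 27
7. op7 write(95), leaving value 95
8. op8 write(50), leaving value 50

linearizable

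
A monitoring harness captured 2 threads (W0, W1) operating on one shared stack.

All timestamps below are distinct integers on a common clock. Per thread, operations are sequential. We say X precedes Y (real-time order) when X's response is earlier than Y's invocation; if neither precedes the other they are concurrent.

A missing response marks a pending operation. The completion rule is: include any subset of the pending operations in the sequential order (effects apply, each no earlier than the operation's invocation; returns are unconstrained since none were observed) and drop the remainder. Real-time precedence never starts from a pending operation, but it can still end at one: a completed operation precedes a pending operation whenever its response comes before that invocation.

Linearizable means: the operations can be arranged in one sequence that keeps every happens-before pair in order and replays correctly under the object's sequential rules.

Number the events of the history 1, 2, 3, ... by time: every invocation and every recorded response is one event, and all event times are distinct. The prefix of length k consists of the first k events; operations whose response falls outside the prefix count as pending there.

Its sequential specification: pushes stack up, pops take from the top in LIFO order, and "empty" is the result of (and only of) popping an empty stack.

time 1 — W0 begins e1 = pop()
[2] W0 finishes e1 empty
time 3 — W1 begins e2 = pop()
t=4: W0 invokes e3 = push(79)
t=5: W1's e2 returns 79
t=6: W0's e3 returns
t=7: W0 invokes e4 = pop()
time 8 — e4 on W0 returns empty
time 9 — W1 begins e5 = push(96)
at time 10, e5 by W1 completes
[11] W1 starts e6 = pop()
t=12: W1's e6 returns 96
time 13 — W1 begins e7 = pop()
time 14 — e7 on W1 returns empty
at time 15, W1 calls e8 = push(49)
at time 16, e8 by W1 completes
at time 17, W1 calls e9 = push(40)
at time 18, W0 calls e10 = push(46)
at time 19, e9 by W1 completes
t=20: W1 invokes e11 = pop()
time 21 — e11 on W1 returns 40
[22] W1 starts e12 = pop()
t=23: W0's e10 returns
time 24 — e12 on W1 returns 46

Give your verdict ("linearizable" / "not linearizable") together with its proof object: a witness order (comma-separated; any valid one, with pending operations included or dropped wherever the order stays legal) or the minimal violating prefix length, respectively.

1. e1 pop() → empty, leaving stack <>
2. e3 push(79), leaving stack <79>
3. e2 pop() → 79, leaving stack <>
4. e4 pop() → empty, leaving stack <>
5. e5 push(96), leaving stack <96>
6. e6 pop() → 96, leaving stack <>
7. e7 pop() → empty, leaving stack <>
8. e8 push(49), leaving stack <49>
9. e9 push(40), leaving stack <49,40>
10. e11 pop() → 40, leaving stack <49>
11. e10 push(46), leaving stack <49,46>
12. e12 pop() → 46, leaving stack <49>

linearizable — witness: e1, e3, e2, e4, e5, e6, e7, e8, e9, e11, e10, e12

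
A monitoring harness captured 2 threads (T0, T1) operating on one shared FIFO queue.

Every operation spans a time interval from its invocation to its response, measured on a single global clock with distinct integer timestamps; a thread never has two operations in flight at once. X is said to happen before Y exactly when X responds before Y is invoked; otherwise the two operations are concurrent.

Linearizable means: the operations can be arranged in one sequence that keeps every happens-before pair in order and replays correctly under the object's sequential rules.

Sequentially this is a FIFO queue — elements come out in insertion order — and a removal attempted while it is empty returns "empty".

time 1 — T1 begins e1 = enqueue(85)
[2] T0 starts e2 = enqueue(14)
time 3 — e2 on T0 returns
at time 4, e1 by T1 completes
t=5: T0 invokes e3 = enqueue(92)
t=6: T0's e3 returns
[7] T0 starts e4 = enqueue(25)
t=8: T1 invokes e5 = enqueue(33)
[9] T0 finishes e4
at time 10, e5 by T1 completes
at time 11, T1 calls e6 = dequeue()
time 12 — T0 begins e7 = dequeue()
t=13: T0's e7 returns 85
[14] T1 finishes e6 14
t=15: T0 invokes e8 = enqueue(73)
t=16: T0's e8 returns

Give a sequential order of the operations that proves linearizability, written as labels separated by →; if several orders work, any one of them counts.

1. e1 enqueue(85), leaving queue <85>
2. e2 enqueue(14), leaving queue <85,14>
3. e3 enqueue(92), leaving queue <85,14,92>
4. e4 enqueue(25), leaving queue <85,14,92,25>
5. e5 enqueue(33), leaving queue <85,14,92,25,33>
6. e7 dequeue() → 85, leaving queue <14,92,25,33>
7. e6 dequeue() → 14, leaving queue <92,25,33>
8. e8 enqueue(73), leaving queue <92,25,33,73>

e1 → e2 → e3 → e4 → e5 → e7 → e6 → e8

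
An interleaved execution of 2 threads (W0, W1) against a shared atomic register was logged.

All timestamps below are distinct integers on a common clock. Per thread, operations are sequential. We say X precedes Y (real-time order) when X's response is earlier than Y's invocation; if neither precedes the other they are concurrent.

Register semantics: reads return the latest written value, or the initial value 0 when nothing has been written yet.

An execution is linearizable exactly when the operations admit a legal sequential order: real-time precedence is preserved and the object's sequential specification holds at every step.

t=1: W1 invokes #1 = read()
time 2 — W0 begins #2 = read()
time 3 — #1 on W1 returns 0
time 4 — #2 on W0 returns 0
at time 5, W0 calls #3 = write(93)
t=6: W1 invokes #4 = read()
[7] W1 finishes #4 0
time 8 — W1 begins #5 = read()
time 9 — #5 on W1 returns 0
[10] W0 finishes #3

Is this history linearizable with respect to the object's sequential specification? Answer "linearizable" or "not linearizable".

linearizable

one valid linearization: #1, #2, #4, #5, #3
step 1: #1 read() → 0 — value 0
step 2: #2 read() → 0 — value 0
step 3: #4 read() → 0 — value 0
step 4: #5 read() → 0 — value 0
step 5: #3 write(93) — value 93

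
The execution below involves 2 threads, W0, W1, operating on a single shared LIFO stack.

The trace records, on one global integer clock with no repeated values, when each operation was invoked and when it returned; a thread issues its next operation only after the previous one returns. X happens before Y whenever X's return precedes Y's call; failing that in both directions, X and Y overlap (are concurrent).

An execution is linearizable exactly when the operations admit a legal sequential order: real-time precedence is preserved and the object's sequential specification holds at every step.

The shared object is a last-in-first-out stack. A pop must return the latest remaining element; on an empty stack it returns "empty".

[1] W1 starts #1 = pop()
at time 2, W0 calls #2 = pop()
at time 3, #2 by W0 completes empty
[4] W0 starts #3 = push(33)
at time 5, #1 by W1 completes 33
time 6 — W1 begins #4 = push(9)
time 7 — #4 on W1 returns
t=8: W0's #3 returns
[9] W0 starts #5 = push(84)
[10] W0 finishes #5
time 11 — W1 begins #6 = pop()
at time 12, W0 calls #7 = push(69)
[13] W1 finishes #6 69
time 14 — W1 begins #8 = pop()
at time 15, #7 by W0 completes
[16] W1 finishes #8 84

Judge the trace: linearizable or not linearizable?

linearizable

witness order: #2, #3, #1, #4, #5, #7, #6, #8
1. #2 pop() → empty, leaving stack <>
2. #3 push(33), leaving stack <33>
3. #1 pop() → 33, leaving stack <>
4. #4 push(9), leaving stack <9>
5. #5 push(84), leaving stack <9,84>
6. #7 push(69), leaving stack <9,84,69>
7. #6 pop() → 69, leaving stack <9,84>
8. #8 pop() → 84, leaving stack <9>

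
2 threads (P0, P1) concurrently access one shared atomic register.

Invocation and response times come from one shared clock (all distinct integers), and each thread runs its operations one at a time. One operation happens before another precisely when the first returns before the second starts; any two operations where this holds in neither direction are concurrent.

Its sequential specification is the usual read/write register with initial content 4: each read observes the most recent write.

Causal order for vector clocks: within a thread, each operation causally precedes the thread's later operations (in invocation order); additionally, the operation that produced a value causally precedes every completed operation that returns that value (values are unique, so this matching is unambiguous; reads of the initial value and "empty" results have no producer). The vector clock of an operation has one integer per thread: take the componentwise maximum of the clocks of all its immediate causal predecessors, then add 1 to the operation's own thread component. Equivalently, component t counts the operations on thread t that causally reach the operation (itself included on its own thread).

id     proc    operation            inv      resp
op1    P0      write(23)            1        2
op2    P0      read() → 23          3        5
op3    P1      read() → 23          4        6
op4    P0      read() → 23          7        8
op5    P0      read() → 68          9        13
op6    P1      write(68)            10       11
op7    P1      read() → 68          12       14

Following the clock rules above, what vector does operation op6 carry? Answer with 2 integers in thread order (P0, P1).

(1, 2)

root op op1, invoked 1: fresh clock plus P0's own tick → (1, 0)
invoked at 4, op3 merges VC(op1)=(1, 0) and bumps P1's slot → (1, 1)
invoked at 3, op2 merges VC(op1)=(1, 0) and bumps P0's slot → (2, 0)
invoked at 10, op6 merges VC(op3)=(1, 1) and bumps P1's slot → (1, 2)
invoked at 7, op4 merges VC(op1)=(1, 0), VC(op2)=(2, 0) and bumps P0's slot → (3, 0)
invoked at 12, op7 merges VC(op6)=(1, 2) and bumps P1's slot → (1, 3)
invoked at 9, op5 merges VC(op4)=(3, 0), VC(op6)=(1, 2) and bumps P0's slot → (4, 2)
target: VC(op6) = (1, 2)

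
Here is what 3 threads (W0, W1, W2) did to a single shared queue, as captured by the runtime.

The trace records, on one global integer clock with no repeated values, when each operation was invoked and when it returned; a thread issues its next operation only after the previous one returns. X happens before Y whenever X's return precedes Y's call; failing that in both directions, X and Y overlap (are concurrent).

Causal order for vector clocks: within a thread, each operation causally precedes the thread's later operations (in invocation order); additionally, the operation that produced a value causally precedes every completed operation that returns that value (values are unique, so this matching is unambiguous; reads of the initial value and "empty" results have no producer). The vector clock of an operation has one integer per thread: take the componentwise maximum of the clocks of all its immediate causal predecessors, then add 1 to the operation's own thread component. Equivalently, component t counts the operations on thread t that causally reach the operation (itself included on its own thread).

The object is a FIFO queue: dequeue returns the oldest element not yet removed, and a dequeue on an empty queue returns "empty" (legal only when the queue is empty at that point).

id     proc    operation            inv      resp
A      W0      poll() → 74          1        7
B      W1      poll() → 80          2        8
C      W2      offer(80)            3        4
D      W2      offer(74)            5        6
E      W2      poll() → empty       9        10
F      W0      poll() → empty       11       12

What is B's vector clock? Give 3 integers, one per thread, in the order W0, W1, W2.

(0, 1, 1)

VC(C, invoked at 3): no causal predecessors; +1 on W2 → (0, 0, 1)
VC(D, invoked at 5): max of VC(C)=(0, 0, 1), then +1 on thread W2 → (0, 0, 2)
VC(B, invoked at 2): max of VC(C)=(0, 0, 1), then +1 on thread W1 → (0, 1, 1)
VC(E, invoked at 9): max of VC(D)=(0, 0, 2), then +1 on thread W2 → (0, 0, 3)
VC(A, invoked at 1): max of VC(D)=(0, 0, 2), then +1 on thread W0 → (1, 0, 2)
VC(F, invoked at 11): max of VC(A)=(1, 0, 2), then +1 on thread W0 → (2, 0, 2)
target: VC(B) = (0, 1, 1)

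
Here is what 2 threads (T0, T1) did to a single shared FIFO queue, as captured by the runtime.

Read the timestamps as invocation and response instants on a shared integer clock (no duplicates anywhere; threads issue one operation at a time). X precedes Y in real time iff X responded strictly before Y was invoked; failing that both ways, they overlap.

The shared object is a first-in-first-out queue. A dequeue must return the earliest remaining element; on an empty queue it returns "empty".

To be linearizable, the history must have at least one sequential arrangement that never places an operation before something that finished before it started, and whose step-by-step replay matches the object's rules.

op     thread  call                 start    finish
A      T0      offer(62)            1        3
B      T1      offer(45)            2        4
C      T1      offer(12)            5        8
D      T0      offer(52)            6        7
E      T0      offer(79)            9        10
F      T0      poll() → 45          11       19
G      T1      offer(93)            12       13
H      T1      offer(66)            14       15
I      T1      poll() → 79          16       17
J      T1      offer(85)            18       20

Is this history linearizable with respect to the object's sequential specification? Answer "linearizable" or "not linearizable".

the violation lands at event 17, I's response at time 17: events 1..16 linearize, events 1..17 do not
every one of the 4 real-time-consistent orders over 8 completed FIFO queue ops fails the sequential spec
no completion choice of the 1 pending operation (F) rescues it — every subset was tried
take A, B, C, D, E, G, H, I (pending dropped): step 8 already fails, because I poll() → 79 cannot occur there
take A, B, D, C, E, G, H, I (pending dropped): step 8 already fails, because I poll() → 79 cannot occur there

not linearizable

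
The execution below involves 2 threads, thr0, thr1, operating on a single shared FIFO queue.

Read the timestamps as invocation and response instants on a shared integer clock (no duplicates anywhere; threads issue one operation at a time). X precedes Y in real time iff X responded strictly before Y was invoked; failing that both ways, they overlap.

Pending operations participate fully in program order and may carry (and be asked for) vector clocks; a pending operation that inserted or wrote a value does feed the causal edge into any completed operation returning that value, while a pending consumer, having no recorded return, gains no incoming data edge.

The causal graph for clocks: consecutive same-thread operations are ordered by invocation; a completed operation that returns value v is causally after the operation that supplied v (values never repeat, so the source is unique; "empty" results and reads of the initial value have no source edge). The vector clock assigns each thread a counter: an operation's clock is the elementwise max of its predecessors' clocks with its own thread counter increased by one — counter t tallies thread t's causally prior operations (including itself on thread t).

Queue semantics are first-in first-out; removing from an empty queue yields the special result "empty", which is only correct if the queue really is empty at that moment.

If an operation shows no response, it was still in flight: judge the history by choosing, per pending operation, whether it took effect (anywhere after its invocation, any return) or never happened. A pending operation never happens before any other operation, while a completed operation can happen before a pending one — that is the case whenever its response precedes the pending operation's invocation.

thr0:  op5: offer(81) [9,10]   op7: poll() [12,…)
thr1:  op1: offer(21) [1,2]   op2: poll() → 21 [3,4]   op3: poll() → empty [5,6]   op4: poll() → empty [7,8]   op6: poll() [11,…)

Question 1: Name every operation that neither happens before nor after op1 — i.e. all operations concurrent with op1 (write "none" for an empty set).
op1 spans [1,2]; an op avoiding the whole window 1..2 is ordered, any other is concurrent
op2 [3,4]: after
op3 [5,6]: after
op4 [7,8]: after
op5 [9,10]: after
op6 [11,…): after
op7 [12,…): after

none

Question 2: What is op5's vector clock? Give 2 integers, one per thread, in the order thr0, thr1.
invoked at 1, op1 has no predecessors; its own thr1 bump gives (0, 1)
invoked at 9, op5 has no predecessors; its own thr0 bump gives (1, 0)
merge at op2 (invoked 3): VC(op1)=(0, 1), own-thread bump on thr1 → (0, 2)
merge at op7 (invoked 12): VC(op5)=(1, 0), own-thread bump on thr0 → (2, 0)
merge at op3 (invoked 5): VC(op2)=(0, 2), own-thread bump on thr1 → (0, 3)
merge at op4 (invoked 7): VC(op3)=(0, 3), own-thread bump on thr1 → (0, 4)
merge at op6 (invoked 11): VC(op4)=(0, 4), own-thread bump on thr1 → (0, 5)
target: VC(op5) = (1, 0)

(1, 0)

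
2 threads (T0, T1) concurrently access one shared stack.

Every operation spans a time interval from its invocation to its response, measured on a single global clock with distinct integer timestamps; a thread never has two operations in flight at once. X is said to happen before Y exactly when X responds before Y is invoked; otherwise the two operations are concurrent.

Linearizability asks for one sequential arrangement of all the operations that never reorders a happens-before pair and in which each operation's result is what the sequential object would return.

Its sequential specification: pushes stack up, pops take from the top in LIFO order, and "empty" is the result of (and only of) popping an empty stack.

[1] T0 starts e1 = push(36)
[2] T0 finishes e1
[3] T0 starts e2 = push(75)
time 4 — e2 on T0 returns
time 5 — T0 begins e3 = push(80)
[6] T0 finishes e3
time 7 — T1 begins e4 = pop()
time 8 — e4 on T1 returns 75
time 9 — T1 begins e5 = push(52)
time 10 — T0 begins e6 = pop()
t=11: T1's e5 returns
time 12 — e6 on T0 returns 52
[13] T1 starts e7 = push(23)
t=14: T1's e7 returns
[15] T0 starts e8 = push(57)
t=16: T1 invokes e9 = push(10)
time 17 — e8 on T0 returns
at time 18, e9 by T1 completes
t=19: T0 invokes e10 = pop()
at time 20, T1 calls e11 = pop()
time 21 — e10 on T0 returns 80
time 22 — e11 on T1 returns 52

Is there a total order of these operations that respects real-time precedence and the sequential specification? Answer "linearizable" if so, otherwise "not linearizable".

through event 7 a valid linearization exists; event 8 (e4 responding at time 8) ends that
one real-time candidate order over the 4 completed operations — the stack replay rejects it
e.g. e1, e2, e3, e4: illegal at step 4, since e4 pop() → 75 cannot apply there

not linearizable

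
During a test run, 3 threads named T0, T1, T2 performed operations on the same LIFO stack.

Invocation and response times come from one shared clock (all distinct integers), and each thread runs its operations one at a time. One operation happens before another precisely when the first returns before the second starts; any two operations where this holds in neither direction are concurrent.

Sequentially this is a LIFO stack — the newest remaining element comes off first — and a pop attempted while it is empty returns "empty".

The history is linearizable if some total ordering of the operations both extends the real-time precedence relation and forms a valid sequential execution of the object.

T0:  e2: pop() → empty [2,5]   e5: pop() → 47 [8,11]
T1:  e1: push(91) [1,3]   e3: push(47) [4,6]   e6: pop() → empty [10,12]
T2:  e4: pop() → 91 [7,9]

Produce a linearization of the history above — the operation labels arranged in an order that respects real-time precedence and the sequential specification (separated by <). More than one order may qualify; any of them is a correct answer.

after step 1 (e2 pop() → empty): stack <>
after step 2 (e1 push(91)): stack <91>
after step 3 (e3 push(47)): stack <91,47>
after step 4 (e5 pop() → 47): stack <91>
after step 5 (e4 pop() → 91): stack <>
after step 6 (e6 pop() → empty): stack <>

e2 < e1 < e3 < e5 < e4 < e6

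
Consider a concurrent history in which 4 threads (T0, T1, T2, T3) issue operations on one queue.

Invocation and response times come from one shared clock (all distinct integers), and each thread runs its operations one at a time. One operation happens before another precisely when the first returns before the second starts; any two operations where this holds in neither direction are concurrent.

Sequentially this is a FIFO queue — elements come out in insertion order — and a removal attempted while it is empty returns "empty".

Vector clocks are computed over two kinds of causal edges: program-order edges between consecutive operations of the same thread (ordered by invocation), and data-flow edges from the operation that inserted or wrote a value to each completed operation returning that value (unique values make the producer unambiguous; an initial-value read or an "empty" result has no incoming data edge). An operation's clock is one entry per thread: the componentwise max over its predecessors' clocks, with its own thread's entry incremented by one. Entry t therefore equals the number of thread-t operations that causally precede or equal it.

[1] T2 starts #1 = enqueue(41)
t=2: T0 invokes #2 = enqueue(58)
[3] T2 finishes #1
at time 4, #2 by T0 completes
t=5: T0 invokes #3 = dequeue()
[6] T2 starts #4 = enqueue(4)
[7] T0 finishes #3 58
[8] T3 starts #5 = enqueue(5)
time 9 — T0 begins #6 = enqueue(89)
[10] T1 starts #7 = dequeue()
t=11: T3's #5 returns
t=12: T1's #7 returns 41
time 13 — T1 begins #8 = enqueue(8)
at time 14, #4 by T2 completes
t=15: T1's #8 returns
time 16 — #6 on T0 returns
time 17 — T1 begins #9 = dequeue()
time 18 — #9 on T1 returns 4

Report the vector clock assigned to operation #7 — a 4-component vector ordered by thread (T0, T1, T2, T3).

(0, 1, 1, 0)

no predecessors for #5 (invoked 8): T3 increments from zero → (0, 0, 0, 1)
no predecessors for #1 (invoked 1): T2 increments from zero → (0, 0, 1, 0)
no predecessors for #2 (invoked 2): T0 increments from zero → (1, 0, 0, 0)
#4 (invocation 6): componentwise max over VC(#1)=(0, 0, 1, 0), +1 at T2, giving (0, 0, 2, 0)
#7 (invocation 10): componentwise max over VC(#1)=(0, 0, 1, 0), +1 at T1, giving (0, 1, 1, 0)
#3 (invocation 5): componentwise max over VC(#2)=(1, 0, 0, 0), +1 at T0, giving (2, 0, 0, 0)
#8 (invocation 13): componentwise max over VC(#7)=(0, 1, 1, 0), +1 at T1, giving (0, 2, 1, 0)
#6 (invocation 9): componentwise max over VC(#3)=(2, 0, 0, 0), +1 at T0, giving (3, 0, 0, 0)
#9 (invocation 17): componentwise max over VC(#4)=(0, 0, 2, 0), VC(#8)=(0, 2, 1, 0), +1 at T1, giving (0, 3, 2, 0)
target: VC(#7) = (0, 1, 1, 0)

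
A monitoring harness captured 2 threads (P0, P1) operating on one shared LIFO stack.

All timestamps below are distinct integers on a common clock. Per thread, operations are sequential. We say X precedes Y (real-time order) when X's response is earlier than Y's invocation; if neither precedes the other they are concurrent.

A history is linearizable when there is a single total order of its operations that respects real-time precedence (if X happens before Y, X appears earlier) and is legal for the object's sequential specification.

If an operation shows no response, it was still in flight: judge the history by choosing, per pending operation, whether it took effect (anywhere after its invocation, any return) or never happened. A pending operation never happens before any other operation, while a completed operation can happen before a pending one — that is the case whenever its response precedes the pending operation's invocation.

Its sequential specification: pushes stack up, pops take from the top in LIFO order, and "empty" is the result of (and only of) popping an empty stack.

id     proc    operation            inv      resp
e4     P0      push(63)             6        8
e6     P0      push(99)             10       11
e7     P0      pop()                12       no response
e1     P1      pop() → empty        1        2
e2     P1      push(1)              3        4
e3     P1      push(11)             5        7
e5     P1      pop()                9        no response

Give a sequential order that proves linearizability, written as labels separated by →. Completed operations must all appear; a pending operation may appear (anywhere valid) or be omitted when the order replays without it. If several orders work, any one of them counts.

e1 → e2 → e3 → e4 → e5 → e6

after step 1 (e1 pop() → empty): stack <>
after step 2 (e2 push(1)): stack <1>
after step 3 (e3 push(11)): stack <1,11>
after step 4 (e4 push(63)): stack <1,11,63>
after step 5 (e5 pop() (pending, included)): stack <1,11>
after step 6 (e6 push(99)): stack <1,11,99>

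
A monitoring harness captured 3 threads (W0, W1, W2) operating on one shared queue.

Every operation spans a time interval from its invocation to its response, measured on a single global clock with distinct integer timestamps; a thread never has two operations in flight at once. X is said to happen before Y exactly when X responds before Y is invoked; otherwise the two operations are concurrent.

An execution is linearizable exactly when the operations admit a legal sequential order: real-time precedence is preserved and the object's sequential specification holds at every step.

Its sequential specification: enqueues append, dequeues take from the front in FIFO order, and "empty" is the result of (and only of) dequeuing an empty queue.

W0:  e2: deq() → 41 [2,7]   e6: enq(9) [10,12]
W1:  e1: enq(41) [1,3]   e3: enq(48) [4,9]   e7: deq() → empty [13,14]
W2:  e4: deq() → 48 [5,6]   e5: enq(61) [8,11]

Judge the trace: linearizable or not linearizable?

not linearizable

prefix check: 1..13 passes, 1..14 fails once e7's time-14 response joins
real-time-consistent orders of the 7 completed operations: 19 — all fail the queue replay
take e1, e2, e3, e4, e5, e6, e7: step 7 already fails, because e7 deq() → empty cannot occur there
take e1, e2, e3, e4, e6, e5, e7: step 7 already fails, because e7 deq() → empty cannot occur there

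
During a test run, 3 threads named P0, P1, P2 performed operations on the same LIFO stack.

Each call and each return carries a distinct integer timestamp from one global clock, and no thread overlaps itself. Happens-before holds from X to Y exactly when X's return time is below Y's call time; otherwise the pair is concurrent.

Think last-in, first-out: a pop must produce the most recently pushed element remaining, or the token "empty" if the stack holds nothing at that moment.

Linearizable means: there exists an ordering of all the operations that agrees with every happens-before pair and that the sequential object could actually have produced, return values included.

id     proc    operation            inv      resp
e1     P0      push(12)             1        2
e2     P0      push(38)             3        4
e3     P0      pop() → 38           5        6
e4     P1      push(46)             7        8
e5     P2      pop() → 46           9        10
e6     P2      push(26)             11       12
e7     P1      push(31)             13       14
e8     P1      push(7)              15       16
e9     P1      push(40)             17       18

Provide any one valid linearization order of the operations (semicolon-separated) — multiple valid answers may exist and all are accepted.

e1; e2; e3; e4; e5; e6; e7; e8; e9

1. e1 push(12), leaving stack <12>
2. e2 push(38), leaving stack <12,38>
3. e3 pop() → 38, leaving stack <12>
4. e4 push(46), leaving stack <12,46>
5. e5 pop() → 46, leaving stack <12>
6. e6 push(26), leaving stack <12,26>
7. e7 push(31), leaving stack <12,26,31>
8. e8 push(7), leaving stack <12,26,31,7>
9. e9 push(40), leaving stack <12,26,31,7,40>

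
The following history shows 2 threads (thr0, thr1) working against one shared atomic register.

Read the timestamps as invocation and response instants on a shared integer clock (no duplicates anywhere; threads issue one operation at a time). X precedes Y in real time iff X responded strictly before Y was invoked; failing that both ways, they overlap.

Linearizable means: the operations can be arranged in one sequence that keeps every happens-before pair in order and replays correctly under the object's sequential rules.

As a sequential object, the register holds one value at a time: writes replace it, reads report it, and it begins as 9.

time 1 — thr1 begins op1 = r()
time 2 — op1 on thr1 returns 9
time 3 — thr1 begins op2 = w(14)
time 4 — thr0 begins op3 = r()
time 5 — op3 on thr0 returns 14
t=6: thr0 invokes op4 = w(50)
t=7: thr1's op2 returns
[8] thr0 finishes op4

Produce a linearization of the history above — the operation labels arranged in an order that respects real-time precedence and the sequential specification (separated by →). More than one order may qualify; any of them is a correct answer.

op1 → op2 → op3 → op4

after step 1 (op1 r() → 9): value 9
after step 2 (op2 w(14)): value 14
after step 3 (op3 r() → 14): value 14
after step 4 (op4 w(50)): value 50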